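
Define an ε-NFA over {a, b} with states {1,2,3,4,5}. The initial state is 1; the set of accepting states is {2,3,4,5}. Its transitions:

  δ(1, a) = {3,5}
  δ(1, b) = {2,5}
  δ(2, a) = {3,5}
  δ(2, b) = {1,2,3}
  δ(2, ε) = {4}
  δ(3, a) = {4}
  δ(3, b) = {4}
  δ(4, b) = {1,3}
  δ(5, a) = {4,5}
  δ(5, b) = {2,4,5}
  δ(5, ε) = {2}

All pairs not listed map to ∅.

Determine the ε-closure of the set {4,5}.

{2,4,5}

Begin with {4,5}.
5 →ε {2}; add 2.
ε-closure = {2,4,5}.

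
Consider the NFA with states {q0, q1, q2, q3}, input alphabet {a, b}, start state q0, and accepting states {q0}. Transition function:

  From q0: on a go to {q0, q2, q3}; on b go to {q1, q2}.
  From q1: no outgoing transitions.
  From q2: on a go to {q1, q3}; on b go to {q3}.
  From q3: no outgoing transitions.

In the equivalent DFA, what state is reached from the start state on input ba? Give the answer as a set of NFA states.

Start: {q0}.
δ(q0,b) = {q1, q2}.
Union: {q1, q2}.
After b: {q1, q2}.
δ(q1,a) = ∅; δ(q2,a) = {q1, q3}.
Union: {q1, q3}.
After a: {q1, q3}.

{q1, q3}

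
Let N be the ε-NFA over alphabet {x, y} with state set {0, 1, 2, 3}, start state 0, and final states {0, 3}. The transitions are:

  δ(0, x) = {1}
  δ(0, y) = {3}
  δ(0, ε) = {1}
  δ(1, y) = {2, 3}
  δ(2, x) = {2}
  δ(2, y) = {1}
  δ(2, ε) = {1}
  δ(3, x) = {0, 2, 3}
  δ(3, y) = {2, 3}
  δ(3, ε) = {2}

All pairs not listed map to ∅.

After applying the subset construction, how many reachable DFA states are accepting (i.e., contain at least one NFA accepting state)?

3

Start state of the DFA: {0, 1} (ε-closure of the NFA start).
{0, 1} --x--> {1}  [new]
{0, 1} --y--> {1, 2, 3}  [new]
{1} --x--> ∅  [new]
{1} --y--> {1, 2, 3}  [seen]
{1, 2, 3} --x--> {0, 1, 2, 3}  [new]
{1, 2, 3} --y--> {1, 2, 3}  [seen]
∅ --x--> ∅  [seen]
∅ --y--> ∅  [seen]
{0, 1, 2, 3} --x--> {0, 1, 2, 3}  [seen]
{0, 1, 2, 3} --y--> {1, 2, 3}  [seen]
Reachable DFA states: {0, 1}, {1}, {1, 2, 3}, ∅, {0, 1, 2, 3}.
Accepting DFA states (contain an NFA accepting state): {0, 1}, {1, 2, 3}, {0, 1, 2, 3}.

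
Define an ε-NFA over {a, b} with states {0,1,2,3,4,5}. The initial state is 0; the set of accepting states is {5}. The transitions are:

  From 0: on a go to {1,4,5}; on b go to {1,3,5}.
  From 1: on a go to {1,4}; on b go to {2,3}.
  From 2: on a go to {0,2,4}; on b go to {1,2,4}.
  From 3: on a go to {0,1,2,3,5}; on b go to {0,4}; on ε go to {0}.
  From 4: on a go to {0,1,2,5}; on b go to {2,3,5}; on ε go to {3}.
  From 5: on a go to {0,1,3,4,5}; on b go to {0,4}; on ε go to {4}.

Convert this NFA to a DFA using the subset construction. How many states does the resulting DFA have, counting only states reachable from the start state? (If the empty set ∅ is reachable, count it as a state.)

3

Start state of the DFA: {0} (ε-closure of the NFA start).
{0} --a--> {0,1,3,4,5}  [new]
{0} --b--> {0,1,3,4,5}  [seen]
{0,1,3,4,5} --a--> {0,1,2,3,4,5}  [new]
{0,1,3,4,5} --b--> {0,1,2,3,4,5}  [seen]
{0,1,2,3,4,5} --a--> {0,1,2,3,4,5}  [seen]
{0,1,2,3,4,5} --b--> {0,1,2,3,4,5}  [seen]
Reachable DFA states: {0}, {0,1,3,4,5}, {0,1,2,3,4,5}.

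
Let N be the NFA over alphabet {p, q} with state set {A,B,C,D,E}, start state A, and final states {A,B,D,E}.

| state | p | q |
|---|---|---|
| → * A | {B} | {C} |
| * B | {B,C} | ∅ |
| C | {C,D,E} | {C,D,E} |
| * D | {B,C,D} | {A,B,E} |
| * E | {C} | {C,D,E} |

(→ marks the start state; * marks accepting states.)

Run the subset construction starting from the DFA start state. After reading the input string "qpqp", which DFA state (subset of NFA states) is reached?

Start: {A}.
δ(A,q) = {C}.
Union: {C}.
After q: {C}.
δ(C,p) = {C,D,E}.
Union: {C,D,E}.
After p: {C,D,E}.
δ(C,q) = {C,D,E}; δ(D,q) = {A,B,E}; δ(E,q) = {C,D,E}.
Union: {A,B,C,D,E}.
After q: {A,B,C,D,E}.
δ(A,p) = {B}; δ(B,p) = {B,C}; δ(C,p) = {C,D,E}; δ(D,p) = {B,C,D}; δ(E,p) = {C}.
Union: {B,C,D,E}.
After p: {B,C,D,E}.

{B,C,D,E}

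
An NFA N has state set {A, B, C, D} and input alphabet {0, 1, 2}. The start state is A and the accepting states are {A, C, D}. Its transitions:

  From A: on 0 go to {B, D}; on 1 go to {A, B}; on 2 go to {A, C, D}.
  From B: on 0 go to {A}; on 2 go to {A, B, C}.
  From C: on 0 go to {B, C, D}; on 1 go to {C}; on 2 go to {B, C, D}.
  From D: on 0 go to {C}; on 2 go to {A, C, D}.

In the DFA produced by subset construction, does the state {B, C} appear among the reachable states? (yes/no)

Start state of the DFA: {A}.
{A} --0--> {B, D}  [new]
{A} --1--> {A, B}  [new]
{A} --2--> {A, C, D}  [new]
{B, D} --0--> {A, C}  [new]
{B, D} --1--> ∅  [new]
{B, D} --2--> {A, B, C, D}  [new]
{A, B} --0--> {A, B, D}  [new]
{A, B} --1--> {A, B}  [seen]
{A, B} --2--> {A, B, C, D}  [seen]
{A, C, D} --0--> {B, C, D}  [new]
{A, C, D} --1--> {A, B, C}  [new]
{A, C, D} --2--> {A, B, C, D}  [seen]
{A, C} --0--> {B, C, D}  [seen]
{A, C} --1--> {A, B, C}  [seen]
{A, C} --2--> {A, B, C, D}  [seen]
∅ --0--> ∅  [seen]
∅ --1--> ∅  [seen]
∅ --2--> ∅  [seen]
{A, B, C, D} --0--> {A, B, C, D}  [seen]
{A, B, C, D} --1--> {A, B, C}  [seen]
{A, B, C, D} --2--> {A, B, C, D}  [seen]
{A, B, D} --0--> {A, B, C, D}  [seen]
{A, B, D} --1--> {A, B}  [seen]
{A, B, D} --2--> {A, B, C, D}  [seen]
{B, C, D} --0--> {A, B, C, D}  [seen]
{B, C, D} --1--> {C}  [new]
{B, C, D} --2--> {A, B, C, D}  [seen]
{A, B, C} --0--> {A, B, C, D}  [seen]
{A, B, C} --1--> {A, B, C}  [seen]
{A, B, C} --2--> {A, B, C, D}  [seen]
{C} --0--> {B, C, D}  [seen]
{C} --1--> {C}  [seen]
{C} --2--> {B, C, D}  [seen]
Reachable DFA states: {A}, {B, D}, {A, B}, {A, C, D}, {A, C}, ∅, {A, B, C, D}, {A, B, D}, {B, C, D}, {A, B, C}, {C}.
{B, C} is not among them.

no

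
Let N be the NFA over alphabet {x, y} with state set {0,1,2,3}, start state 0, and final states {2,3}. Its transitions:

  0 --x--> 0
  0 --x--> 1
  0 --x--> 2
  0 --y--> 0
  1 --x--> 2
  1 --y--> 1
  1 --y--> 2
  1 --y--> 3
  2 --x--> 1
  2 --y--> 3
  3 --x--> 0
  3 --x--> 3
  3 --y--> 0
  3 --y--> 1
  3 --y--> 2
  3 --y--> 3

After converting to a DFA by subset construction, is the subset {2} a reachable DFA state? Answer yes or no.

Start state of the DFA: {0}.
{0} --x--> {0,1,2}  [new]
{0} --y--> {0}  [seen]
{0,1,2} --x--> {0,1,2}  [seen]
{0,1,2} --y--> {0,1,2,3}  [new]
{0,1,2,3} --x--> {0,1,2,3}  [seen]
{0,1,2,3} --y--> {0,1,2,3}  [seen]
Reachable DFA states: {0}, {0,1,2}, {0,1,2,3}.
{2} is not among them.

no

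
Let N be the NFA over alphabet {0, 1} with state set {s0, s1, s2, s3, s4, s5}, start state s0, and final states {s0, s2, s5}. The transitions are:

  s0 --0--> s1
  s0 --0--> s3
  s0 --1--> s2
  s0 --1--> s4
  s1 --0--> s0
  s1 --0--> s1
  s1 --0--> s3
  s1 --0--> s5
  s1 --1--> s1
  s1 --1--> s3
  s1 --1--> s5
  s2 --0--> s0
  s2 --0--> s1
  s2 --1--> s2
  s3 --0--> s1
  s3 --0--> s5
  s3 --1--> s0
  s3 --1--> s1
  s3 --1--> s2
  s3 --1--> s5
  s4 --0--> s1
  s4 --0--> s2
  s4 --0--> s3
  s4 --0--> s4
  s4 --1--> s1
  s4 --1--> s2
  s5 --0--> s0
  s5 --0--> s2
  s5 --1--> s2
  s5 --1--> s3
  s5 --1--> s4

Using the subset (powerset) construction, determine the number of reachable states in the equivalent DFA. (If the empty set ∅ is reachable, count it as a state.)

Start state of the DFA: {s0}.
{s0} --0--> {s1, s3}  [new]
{s0} --1--> {s2, s4}  [new]
{s1, s3} --0--> {s0, s1, s3, s5}  [new]
{s1, s3} --1--> {s0, s1, s2, s3, s5}  [new]
{s2, s4} --0--> {s0, s1, s2, s3, s4}  [new]
{s2, s4} --1--> {s1, s2}  [new]
{s0, s1, s3, s5} --0--> {s0, s1, s2, s3, s5}  [seen]
{s0, s1, s3, s5} --1--> {s0, s1, s2, s3, s4, s5}  [new]
{s0, s1, s2, s3, s5} --0--> {s0, s1, s2, s3, s5}  [seen]
{s0, s1, s2, s3, s5} --1--> {s0, s1, s2, s3, s4, s5}  [seen]
{s0, s1, s2, s3, s4} --0--> {s0, s1, s2, s3, s4, s5}  [seen]
{s0, s1, s2, s3, s4} --1--> {s0, s1, s2, s3, s4, s5}  [seen]
{s1, s2} --0--> {s0, s1, s3, s5}  [seen]
{s1, s2} --1--> {s1, s2, s3, s5}  [new]
{s0, s1, s2, s3, s4, s5} --0--> {s0, s1, s2, s3, s4, s5}  [seen]
{s0, s1, s2, s3, s4, s5} --1--> {s0, s1, s2, s3, s4, s5}  [seen]
{s1, s2, s3, s5} --0--> {s0, s1, s2, s3, s5}  [seen]
{s1, s2, s3, s5} --1--> {s0, s1, s2, s3, s4, s5}  [seen]
Reachable DFA states: {s0}, {s1, s3}, {s2, s4}, {s0, s1, s3, s5}, {s0, s1, s2, s3, s5}, {s0, s1, s2, s3, s4}, {s1, s2}, {s0, s1, s2, s3, s4, s5}, {s1, s2, s3, s5}.

9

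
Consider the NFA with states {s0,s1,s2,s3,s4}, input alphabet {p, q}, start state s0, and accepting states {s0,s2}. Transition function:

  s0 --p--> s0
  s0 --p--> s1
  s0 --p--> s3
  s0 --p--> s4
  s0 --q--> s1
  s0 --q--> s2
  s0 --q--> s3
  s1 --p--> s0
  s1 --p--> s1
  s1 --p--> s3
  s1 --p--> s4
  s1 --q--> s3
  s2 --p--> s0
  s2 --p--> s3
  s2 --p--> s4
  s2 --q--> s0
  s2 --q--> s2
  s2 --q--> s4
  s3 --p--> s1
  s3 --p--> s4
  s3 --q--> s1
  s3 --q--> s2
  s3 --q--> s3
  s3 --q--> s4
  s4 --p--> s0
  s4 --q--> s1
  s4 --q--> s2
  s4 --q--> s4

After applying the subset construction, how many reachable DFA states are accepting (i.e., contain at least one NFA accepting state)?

Start state of the DFA: {s0}.
{s0} --p--> {s0,s1,s3,s4}  [new]
{s0} --q--> {s1,s2,s3}  [new]
{s0,s1,s3,s4} --p--> {s0,s1,s3,s4}  [seen]
{s0,s1,s3,s4} --q--> {s1,s2,s3,s4}  [new]
{s1,s2,s3} --p--> {s0,s1,s3,s4}  [seen]
{s1,s2,s3} --q--> {s0,s1,s2,s3,s4}  [new]
{s1,s2,s3,s4} --p--> {s0,s1,s3,s4}  [seen]
{s1,s2,s3,s4} --q--> {s0,s1,s2,s3,s4}  [seen]
{s0,s1,s2,s3,s4} --p--> {s0,s1,s3,s4}  [seen]
{s0,s1,s2,s3,s4} --q--> {s0,s1,s2,s3,s4}  [seen]
Reachable DFA states: {s0}, {s0,s1,s3,s4}, {s1,s2,s3}, {s1,s2,s3,s4}, {s0,s1,s2,s3,s4}.
Accepting DFA states (contain an NFA accepting state): {s0}, {s0,s1,s3,s4}, {s1,s2,s3}, {s1,s2,s3,s4}, {s0,s1,s2,s3,s4}.

5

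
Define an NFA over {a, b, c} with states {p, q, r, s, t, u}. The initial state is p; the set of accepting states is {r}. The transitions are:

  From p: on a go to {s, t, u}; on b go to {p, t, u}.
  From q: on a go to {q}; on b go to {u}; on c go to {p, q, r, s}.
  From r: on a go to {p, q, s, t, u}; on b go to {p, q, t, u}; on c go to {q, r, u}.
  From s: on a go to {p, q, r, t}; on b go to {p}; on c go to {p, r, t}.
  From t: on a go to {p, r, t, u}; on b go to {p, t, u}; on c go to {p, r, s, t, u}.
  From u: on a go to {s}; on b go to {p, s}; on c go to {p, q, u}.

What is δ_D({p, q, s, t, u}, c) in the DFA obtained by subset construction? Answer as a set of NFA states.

{p, q, r, s, t, u}

δ(p,c) = ∅; δ(q,c) = {p, q, r, s}; δ(s,c) = {p, r, t}; δ(t,c) = {p, r, s, t, u}; δ(u,c) = {p, q, u}.
Union: {p, q, r, s, t, u}.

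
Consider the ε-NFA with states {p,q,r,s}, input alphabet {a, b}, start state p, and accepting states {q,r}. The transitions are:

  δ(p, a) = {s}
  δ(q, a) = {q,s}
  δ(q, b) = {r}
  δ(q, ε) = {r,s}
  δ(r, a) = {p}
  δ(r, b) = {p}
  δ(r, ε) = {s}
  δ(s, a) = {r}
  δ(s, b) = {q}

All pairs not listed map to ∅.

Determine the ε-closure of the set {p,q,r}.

Begin with {p,q,r}.
q →ε {r,s}; add s.
ε-closure = {p,q,r,s}.

{p,q,r,s}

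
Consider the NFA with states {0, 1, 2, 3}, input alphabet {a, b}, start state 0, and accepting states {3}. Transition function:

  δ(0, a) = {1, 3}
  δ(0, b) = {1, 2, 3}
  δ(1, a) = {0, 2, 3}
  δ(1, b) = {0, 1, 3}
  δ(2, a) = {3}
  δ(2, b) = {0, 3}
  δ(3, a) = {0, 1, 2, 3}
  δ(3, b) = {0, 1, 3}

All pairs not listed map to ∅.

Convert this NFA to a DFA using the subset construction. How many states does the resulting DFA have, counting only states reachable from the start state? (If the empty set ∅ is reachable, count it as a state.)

5

Start state of the DFA: {0}.
{0} --a--> {1, 3}  [new]
{0} --b--> {1, 2, 3}  [new]
{1, 3} --a--> {0, 1, 2, 3}  [new]
{1, 3} --b--> {0, 1, 3}  [new]
{1, 2, 3} --a--> {0, 1, 2, 3}  [seen]
{1, 2, 3} --b--> {0, 1, 3}  [seen]
{0, 1, 2, 3} --a--> {0, 1, 2, 3}  [seen]
{0, 1, 2, 3} --b--> {0, 1, 2, 3}  [seen]
{0, 1, 3} --a--> {0, 1, 2, 3}  [seen]
{0, 1, 3} --b--> {0, 1, 2, 3}  [seen]
Reachable DFA states: {0}, {1, 3}, {1, 2, 3}, {0, 1, 2, 3}, {0, 1, 3}.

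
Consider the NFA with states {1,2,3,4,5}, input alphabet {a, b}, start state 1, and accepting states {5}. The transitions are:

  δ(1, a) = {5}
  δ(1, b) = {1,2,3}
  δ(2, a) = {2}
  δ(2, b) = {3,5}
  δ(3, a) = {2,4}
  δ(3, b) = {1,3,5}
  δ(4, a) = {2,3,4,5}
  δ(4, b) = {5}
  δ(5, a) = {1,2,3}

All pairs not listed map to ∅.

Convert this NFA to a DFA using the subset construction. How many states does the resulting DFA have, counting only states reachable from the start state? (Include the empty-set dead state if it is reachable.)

Start state of the DFA: {1}.
{1} --a--> {5}  [new]
{1} --b--> {1,2,3}  [new]
{5} --a--> {1,2,3}  [seen]
{5} --b--> ∅  [new]
{1,2,3} --a--> {2,4,5}  [new]
{1,2,3} --b--> {1,2,3,5}  [new]
∅ --a--> ∅  [seen]
∅ --b--> ∅  [seen]
{2,4,5} --a--> {1,2,3,4,5}  [new]
{2,4,5} --b--> {3,5}  [new]
{1,2,3,5} --a--> {1,2,3,4,5}  [seen]
{1,2,3,5} --b--> {1,2,3,5}  [seen]
{1,2,3,4,5} --a--> {1,2,3,4,5}  [seen]
{1,2,3,4,5} --b--> {1,2,3,5}  [seen]
{3,5} --a--> {1,2,3,4}  [new]
{3,5} --b--> {1,3,5}  [new]
{1,2,3,4} --a--> {2,3,4,5}  [new]
{1,2,3,4} --b--> {1,2,3,5}  [seen]
{1,3,5} --a--> {1,2,3,4,5}  [seen]
{1,3,5} --b--> {1,2,3,5}  [seen]
{2,3,4,5} --a--> {1,2,3,4,5}  [seen]
{2,3,4,5} --b--> {1,3,5}  [seen]
Reachable DFA states: {1}, {5}, {1,2,3}, ∅, {2,4,5}, {1,2,3,5}, {1,2,3,4,5}, {3,5}, {1,2,3,4}, {1,3,5}, {2,3,4,5}.

11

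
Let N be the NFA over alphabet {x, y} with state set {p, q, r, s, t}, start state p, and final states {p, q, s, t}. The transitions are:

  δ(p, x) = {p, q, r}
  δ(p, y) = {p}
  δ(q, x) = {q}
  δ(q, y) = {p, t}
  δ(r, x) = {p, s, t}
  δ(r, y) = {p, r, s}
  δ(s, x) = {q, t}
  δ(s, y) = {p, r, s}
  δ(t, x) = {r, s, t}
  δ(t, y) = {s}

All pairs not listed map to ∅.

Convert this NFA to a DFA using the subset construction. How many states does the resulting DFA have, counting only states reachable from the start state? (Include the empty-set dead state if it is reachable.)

Start state of the DFA: {p}.
{p} --x--> {p, q, r}  [new]
{p} --y--> {p}  [seen]
{p, q, r} --x--> {p, q, r, s, t}  [new]
{p, q, r} --y--> {p, r, s, t}  [new]
{p, q, r, s, t} --x--> {p, q, r, s, t}  [seen]
{p, q, r, s, t} --y--> {p, r, s, t}  [seen]
{p, r, s, t} --x--> {p, q, r, s, t}  [seen]
{p, r, s, t} --y--> {p, r, s}  [new]
{p, r, s} --x--> {p, q, r, s, t}  [seen]
{p, r, s} --y--> {p, r, s}  [seen]
Reachable DFA states: {p}, {p, q, r}, {p, q, r, s, t}, {p, r, s, t}, {p, r, s}.

5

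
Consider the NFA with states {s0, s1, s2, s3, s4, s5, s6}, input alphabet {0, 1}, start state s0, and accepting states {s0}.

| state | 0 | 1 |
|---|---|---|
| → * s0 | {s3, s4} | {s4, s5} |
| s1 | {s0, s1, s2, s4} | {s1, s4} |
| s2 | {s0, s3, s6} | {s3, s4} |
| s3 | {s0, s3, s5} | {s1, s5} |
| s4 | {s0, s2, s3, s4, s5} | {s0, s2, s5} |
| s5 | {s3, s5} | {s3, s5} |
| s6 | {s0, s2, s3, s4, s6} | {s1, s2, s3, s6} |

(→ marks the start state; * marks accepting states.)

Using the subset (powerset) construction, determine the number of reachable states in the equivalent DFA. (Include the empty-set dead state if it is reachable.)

Start state of the DFA: {s0}.
{s0} --0--> {s3, s4}  [new]
{s0} --1--> {s4, s5}  [new]
{s3, s4} --0--> {s0, s2, s3, s4, s5}  [new]
{s3, s4} --1--> {s0, s1, s2, s5}  [new]
{s4, s5} --0--> {s0, s2, s3, s4, s5}  [seen]
{s4, s5} --1--> {s0, s2, s3, s5}  [new]
{s0, s2, s3, s4, s5} --0--> {s0, s2, s3, s4, s5, s6}  [new]
{s0, s2, s3, s4, s5} --1--> {s0, s1, s2, s3, s4, s5}  [new]
{s0, s1, s2, s5} --0--> {s0, s1, s2, s3, s4, s5, s6}  [new]
{s0, s1, s2, s5} --1--> {s1, s3, s4, s5}  [new]
{s0, s2, s3, s5} --0--> {s0, s3, s4, s5, s6}  [new]
{s0, s2, s3, s5} --1--> {s1, s3, s4, s5}  [seen]
{s0, s2, s3, s4, s5, s6} --0--> {s0, s2, s3, s4, s5, s6}  [seen]
{s0, s2, s3, s4, s5, s6} --1--> {s0, s1, s2, s3, s4, s5, s6}  [seen]
{s0, s1, s2, s3, s4, s5} --0--> {s0, s1, s2, s3, s4, s5, s6}  [seen]
{s0, s1, s2, s3, s4, s5} --1--> {s0, s1, s2, s3, s4, s5}  [seen]
{s0, s1, s2, s3, s4, s5, s6} --0--> {s0, s1, s2, s3, s4, s5, s6}  [seen]
{s0, s1, s2, s3, s4, s5, s6} --1--> {s0, s1, s2, s3, s4, s5, s6}  [seen]
{s1, s3, s4, s5} --0--> {s0, s1, s2, s3, s4, s5}  [seen]
{s1, s3, s4, s5} --1--> {s0, s1, s2, s3, s4, s5}  [seen]
{s0, s3, s4, s5, s6} --0--> {s0, s2, s3, s4, s5, s6}  [seen]
{s0, s3, s4, s5, s6} --1--> {s0, s1, s2, s3, s4, s5, s6}  [seen]
Reachable DFA states: {s0}, {s3, s4}, {s4, s5}, {s0, s2, s3, s4, s5}, {s0, s1, s2, s5}, {s0, s2, s3, s5}, {s0, s2, s3, s4, s5, s6}, {s0, s1, s2, s3, s4, s5}, {s0, s1, s2, s3, s4, s5, s6}, {s1, s3, s4, s5}, {s0, s3, s4, s5, s6}.

11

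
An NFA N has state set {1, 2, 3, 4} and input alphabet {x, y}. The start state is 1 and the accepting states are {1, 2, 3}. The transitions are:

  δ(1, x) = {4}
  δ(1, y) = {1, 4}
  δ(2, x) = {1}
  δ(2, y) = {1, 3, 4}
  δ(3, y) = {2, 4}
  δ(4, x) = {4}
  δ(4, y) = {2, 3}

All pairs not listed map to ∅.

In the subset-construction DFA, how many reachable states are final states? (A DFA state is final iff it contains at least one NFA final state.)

Start state of the DFA: {1}.
{1} --x--> {4}  [new]
{1} --y--> {1, 4}  [new]
{4} --x--> {4}  [seen]
{4} --y--> {2, 3}  [new]
{1, 4} --x--> {4}  [seen]
{1, 4} --y--> {1, 2, 3, 4}  [new]
{2, 3} --x--> {1}  [seen]
{2, 3} --y--> {1, 2, 3, 4}  [seen]
{1, 2, 3, 4} --x--> {1, 4}  [seen]
{1, 2, 3, 4} --y--> {1, 2, 3, 4}  [seen]
Reachable DFA states: {1}, {4}, {1, 4}, {2, 3}, {1, 2, 3, 4}.
Accepting DFA states (contain an NFA accepting state): {1}, {1, 4}, {2, 3}, {1, 2, 3, 4}.

4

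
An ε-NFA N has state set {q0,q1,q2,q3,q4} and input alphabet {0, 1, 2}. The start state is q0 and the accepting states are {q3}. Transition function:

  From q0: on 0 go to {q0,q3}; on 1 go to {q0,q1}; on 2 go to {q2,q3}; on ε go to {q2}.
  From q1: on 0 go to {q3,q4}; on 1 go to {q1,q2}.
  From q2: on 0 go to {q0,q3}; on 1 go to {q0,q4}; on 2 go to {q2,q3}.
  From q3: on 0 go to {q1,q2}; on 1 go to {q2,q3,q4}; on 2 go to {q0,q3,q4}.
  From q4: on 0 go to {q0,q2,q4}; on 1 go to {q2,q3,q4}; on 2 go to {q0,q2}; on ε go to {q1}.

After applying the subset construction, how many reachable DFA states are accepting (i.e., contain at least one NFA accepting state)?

4

Start state of the DFA: {q0,q2} (ε-closure of the NFA start).
{q0,q2} --0--> {q0,q2,q3}  [new]
{q0,q2} --1--> {q0,q1,q2,q4}  [new]
{q0,q2} --2--> {q2,q3}  [new]
{q0,q2,q3} --0--> {q0,q1,q2,q3}  [new]
{q0,q2,q3} --1--> {q0,q1,q2,q3,q4}  [new]
{q0,q2,q3} --2--> {q0,q1,q2,q3,q4}  [seen]
{q0,q1,q2,q4} --0--> {q0,q1,q2,q3,q4}  [seen]
{q0,q1,q2,q4} --1--> {q0,q1,q2,q3,q4}  [seen]
{q0,q1,q2,q4} --2--> {q0,q2,q3}  [seen]
{q2,q3} --0--> {q0,q1,q2,q3}  [seen]
{q2,q3} --1--> {q0,q1,q2,q3,q4}  [seen]
{q2,q3} --2--> {q0,q1,q2,q3,q4}  [seen]
{q0,q1,q2,q3} --0--> {q0,q1,q2,q3,q4}  [seen]
{q0,q1,q2,q3} --1--> {q0,q1,q2,q3,q4}  [seen]
{q0,q1,q2,q3} --2--> {q0,q1,q2,q3,q4}  [seen]
{q0,q1,q2,q3,q4} --0--> {q0,q1,q2,q3,q4}  [seen]
{q0,q1,q2,q3,q4} --1--> {q0,q1,q2,q3,q4}  [seen]
{q0,q1,q2,q3,q4} --2--> {q0,q1,q2,q3,q4}  [seen]
Reachable DFA states: {q0,q2}, {q0,q2,q3}, {q0,q1,q2,q4}, {q2,q3}, {q0,q1,q2,q3}, {q0,q1,q2,q3,q4}.
Accepting DFA states (contain an NFA accepting state): {q0,q2,q3}, {q2,q3}, {q0,q1,q2,q3}, {q0,q1,q2,q3,q4}.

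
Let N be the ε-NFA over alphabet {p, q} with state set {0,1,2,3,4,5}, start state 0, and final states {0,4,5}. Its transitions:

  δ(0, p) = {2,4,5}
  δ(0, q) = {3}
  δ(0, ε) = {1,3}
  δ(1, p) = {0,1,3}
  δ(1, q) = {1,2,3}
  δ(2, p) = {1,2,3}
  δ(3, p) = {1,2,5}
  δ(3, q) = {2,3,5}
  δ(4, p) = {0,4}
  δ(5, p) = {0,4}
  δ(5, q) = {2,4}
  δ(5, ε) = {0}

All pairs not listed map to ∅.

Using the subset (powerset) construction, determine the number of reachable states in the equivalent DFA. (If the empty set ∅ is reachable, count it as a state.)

Start state of the DFA: {0,1,3} (ε-closure of the NFA start).
{0,1,3} --p--> {0,1,2,3,4,5}  [new]
{0,1,3} --q--> {0,1,2,3,5}  [new]
{0,1,2,3,4,5} --p--> {0,1,2,3,4,5}  [seen]
{0,1,2,3,4,5} --q--> {0,1,2,3,4,5}  [seen]
{0,1,2,3,5} --p--> {0,1,2,3,4,5}  [seen]
{0,1,2,3,5} --q--> {0,1,2,3,4,5}  [seen]
Reachable DFA states: {0,1,3}, {0,1,2,3,4,5}, {0,1,2,3,5}.

3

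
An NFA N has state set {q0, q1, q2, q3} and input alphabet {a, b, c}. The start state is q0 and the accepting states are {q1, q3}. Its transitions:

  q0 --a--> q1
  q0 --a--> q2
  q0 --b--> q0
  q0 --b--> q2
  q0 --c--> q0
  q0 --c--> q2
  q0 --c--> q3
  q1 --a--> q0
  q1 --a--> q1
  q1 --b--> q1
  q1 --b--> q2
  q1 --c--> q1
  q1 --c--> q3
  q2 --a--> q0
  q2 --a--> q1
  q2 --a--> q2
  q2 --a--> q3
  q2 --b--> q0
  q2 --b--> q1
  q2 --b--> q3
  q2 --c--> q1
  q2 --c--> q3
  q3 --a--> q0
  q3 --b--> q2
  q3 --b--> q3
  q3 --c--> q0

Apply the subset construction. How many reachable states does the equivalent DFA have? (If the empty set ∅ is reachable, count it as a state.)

10

Start state of the DFA: {q0}.
{q0} --a--> {q1, q2}  [new]
{q0} --b--> {q0, q2}  [new]
{q0} --c--> {q0, q2, q3}  [new]
{q1, q2} --a--> {q0, q1, q2, q3}  [new]
{q1, q2} --b--> {q0, q1, q2, q3}  [seen]
{q1, q2} --c--> {q1, q3}  [new]
{q0, q2} --a--> {q0, q1, q2, q3}  [seen]
{q0, q2} --b--> {q0, q1, q2, q3}  [seen]
{q0, q2} --c--> {q0, q1, q2, q3}  [seen]
{q0, q2, q3} --a--> {q0, q1, q2, q3}  [seen]
{q0, q2, q3} --b--> {q0, q1, q2, q3}  [seen]
{q0, q2, q3} --c--> {q0, q1, q2, q3}  [seen]
{q0, q1, q2, q3} --a--> {q0, q1, q2, q3}  [seen]
{q0, q1, q2, q3} --b--> {q0, q1, q2, q3}  [seen]
{q0, q1, q2, q3} --c--> {q0, q1, q2, q3}  [seen]
{q1, q3} --a--> {q0, q1}  [new]
{q1, q3} --b--> {q1, q2, q3}  [new]
{q1, q3} --c--> {q0, q1, q3}  [new]
{q0, q1} --a--> {q0, q1, q2}  [new]
{q0, q1} --b--> {q0, q1, q2}  [seen]
{q0, q1} --c--> {q0, q1, q2, q3}  [seen]
{q1, q2, q3} --a--> {q0, q1, q2, q3}  [seen]
{q1, q2, q3} --b--> {q0, q1, q2, q3}  [seen]
{q1, q2, q3} --c--> {q0, q1, q3}  [seen]
{q0, q1, q3} --a--> {q0, q1, q2}  [seen]
{q0, q1, q3} --b--> {q0, q1, q2, q3}  [seen]
{q0, q1, q3} --c--> {q0, q1, q2, q3}  [seen]
{q0, q1, q2} --a--> {q0, q1, q2, q3}  [seen]
{q0, q1, q2} --b--> {q0, q1, q2, q3}  [seen]
{q0, q1, q2} --c--> {q0, q1, q2, q3}  [seen]
Reachable DFA states: {q0}, {q1, q2}, {q0, q2}, {q0, q2, q3}, {q0, q1, q2, q3}, {q1, q3}, {q0, q1}, {q1, q2, q3}, {q0, q1, q3}, {q0, q1, q2}.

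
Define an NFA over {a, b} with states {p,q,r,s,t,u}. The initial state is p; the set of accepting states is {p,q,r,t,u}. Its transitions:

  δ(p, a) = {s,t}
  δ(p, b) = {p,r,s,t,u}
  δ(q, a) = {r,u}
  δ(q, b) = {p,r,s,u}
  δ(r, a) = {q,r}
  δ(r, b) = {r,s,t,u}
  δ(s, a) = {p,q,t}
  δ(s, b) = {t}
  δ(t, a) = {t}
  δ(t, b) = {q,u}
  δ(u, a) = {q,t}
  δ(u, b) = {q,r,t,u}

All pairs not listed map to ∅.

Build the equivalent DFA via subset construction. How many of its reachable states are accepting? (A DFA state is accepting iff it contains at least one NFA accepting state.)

12

Start state of the DFA: {p}.
{p} --a--> {s,t}  [new]
{p} --b--> {p,r,s,t,u}  [new]
{s,t} --a--> {p,q,t}  [new]
{s,t} --b--> {q,t,u}  [new]
{p,r,s,t,u} --a--> {p,q,r,s,t}  [new]
{p,r,s,t,u} --b--> {p,q,r,s,t,u}  [new]
{p,q,t} --a--> {r,s,t,u}  [new]
{p,q,t} --b--> {p,q,r,s,t,u}  [seen]
{q,t,u} --a--> {q,r,t,u}  [new]
{q,t,u} --b--> {p,q,r,s,t,u}  [seen]
{p,q,r,s,t} --a--> {p,q,r,s,t,u}  [seen]
{p,q,r,s,t} --b--> {p,q,r,s,t,u}  [seen]
{p,q,r,s,t,u} --a--> {p,q,r,s,t,u}  [seen]
{p,q,r,s,t,u} --b--> {p,q,r,s,t,u}  [seen]
{r,s,t,u} --a--> {p,q,r,t}  [new]
{r,s,t,u} --b--> {q,r,s,t,u}  [new]
{q,r,t,u} --a--> {q,r,t,u}  [seen]
{q,r,t,u} --b--> {p,q,r,s,t,u}  [seen]
{p,q,r,t} --a--> {q,r,s,t,u}  [seen]
{p,q,r,t} --b--> {p,q,r,s,t,u}  [seen]
{q,r,s,t,u} --a--> {p,q,r,t,u}  [new]
{q,r,s,t,u} --b--> {p,q,r,s,t,u}  [seen]
{p,q,r,t,u} --a--> {q,r,s,t,u}  [seen]
{p,q,r,t,u} --b--> {p,q,r,s,t,u}  [seen]
Reachable DFA states: {p}, {s,t}, {p,r,s,t,u}, {p,q,t}, {q,t,u}, {p,q,r,s,t}, {p,q,r,s,t,u}, {r,s,t,u}, {q,r,t,u}, {p,q,r,t}, {q,r,s,t,u}, {p,q,r,t,u}.
Accepting DFA states (contain an NFA accepting state): {p}, {s,t}, {p,r,s,t,u}, {p,q,t}, {q,t,u}, {p,q,r,s,t}, {p,q,r,s,t,u}, {r,s,t,u}, {q,r,t,u}, {p,q,r,t}, {q,r,s,t,u}, {p,q,r,t,u}.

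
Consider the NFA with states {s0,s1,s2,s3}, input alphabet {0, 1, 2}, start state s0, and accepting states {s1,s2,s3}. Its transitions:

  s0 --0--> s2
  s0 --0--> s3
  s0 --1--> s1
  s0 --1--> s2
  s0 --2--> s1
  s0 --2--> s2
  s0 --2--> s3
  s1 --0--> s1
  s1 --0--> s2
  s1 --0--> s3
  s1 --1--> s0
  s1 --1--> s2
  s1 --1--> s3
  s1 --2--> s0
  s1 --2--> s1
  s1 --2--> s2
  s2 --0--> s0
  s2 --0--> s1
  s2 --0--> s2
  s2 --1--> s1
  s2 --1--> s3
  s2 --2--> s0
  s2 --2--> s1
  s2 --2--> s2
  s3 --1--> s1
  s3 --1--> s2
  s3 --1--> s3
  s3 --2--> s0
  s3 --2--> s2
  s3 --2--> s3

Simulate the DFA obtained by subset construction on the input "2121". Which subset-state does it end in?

{s0,s1,s2,s3}

Start: {s0}.
δ(s0,2) = {s1,s2,s3}.
Union: {s1,s2,s3}.
After 2: {s1,s2,s3}.
δ(s1,1) = {s0,s2,s3}; δ(s2,1) = {s1,s3}; δ(s3,1) = {s1,s2,s3}.
Union: {s0,s1,s2,s3}.
After 1: {s0,s1,s2,s3}.
δ(s0,2) = {s1,s2,s3}; δ(s1,2) = {s0,s1,s2}; δ(s2,2) = {s0,s1,s2}; δ(s3,2) = {s0,s2,s3}.
Union: {s0,s1,s2,s3}.
After 2: {s0,s1,s2,s3}.
δ(s0,1) = {s1,s2}; δ(s1,1) = {s0,s2,s3}; δ(s2,1) = {s1,s3}; δ(s3,1) = {s1,s2,s3}.
Union: {s0,s1,s2,s3}.
After 1: {s0,s1,s2,s3}.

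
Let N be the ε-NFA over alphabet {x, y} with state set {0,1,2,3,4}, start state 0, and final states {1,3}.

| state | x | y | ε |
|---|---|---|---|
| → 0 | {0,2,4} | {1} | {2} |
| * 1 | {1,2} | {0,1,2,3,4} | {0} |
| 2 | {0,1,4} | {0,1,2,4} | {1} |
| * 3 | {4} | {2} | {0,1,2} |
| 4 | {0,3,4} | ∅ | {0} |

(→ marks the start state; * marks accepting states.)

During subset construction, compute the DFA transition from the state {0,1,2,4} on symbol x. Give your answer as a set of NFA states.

δ(0,x) = {0,2,4}; δ(1,x) = {1,2}; δ(2,x) = {0,1,4}; δ(4,x) = {0,3,4}.
Union: {0,1,2,3,4}.

{0,1,2,3,4}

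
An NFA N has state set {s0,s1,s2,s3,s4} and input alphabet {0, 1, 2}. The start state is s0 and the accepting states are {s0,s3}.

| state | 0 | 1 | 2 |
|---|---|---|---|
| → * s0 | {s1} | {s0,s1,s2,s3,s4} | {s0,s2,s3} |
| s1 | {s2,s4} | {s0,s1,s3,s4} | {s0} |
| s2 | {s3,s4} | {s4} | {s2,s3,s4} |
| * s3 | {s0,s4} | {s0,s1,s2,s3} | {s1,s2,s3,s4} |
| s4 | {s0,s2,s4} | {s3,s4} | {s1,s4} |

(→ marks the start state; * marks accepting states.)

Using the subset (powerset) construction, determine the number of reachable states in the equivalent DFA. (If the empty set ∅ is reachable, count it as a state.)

Start state of the DFA: {s0}.
{s0} --0--> {s1}  [new]
{s0} --1--> {s0,s1,s2,s3,s4}  [new]
{s0} --2--> {s0,s2,s3}  [new]
{s1} --0--> {s2,s4}  [new]
{s1} --1--> {s0,s1,s3,s4}  [new]
{s1} --2--> {s0}  [seen]
{s0,s1,s2,s3,s4} --0--> {s0,s1,s2,s3,s4}  [seen]
{s0,s1,s2,s3,s4} --1--> {s0,s1,s2,s3,s4}  [seen]
{s0,s1,s2,s3,s4} --2--> {s0,s1,s2,s3,s4}  [seen]
{s0,s2,s3} --0--> {s0,s1,s3,s4}  [seen]
{s0,s2,s3} --1--> {s0,s1,s2,s3,s4}  [seen]
{s0,s2,s3} --2--> {s0,s1,s2,s3,s4}  [seen]
{s2,s4} --0--> {s0,s2,s3,s4}  [new]
{s2,s4} --1--> {s3,s4}  [new]
{s2,s4} --2--> {s1,s2,s3,s4}  [new]
{s0,s1,s3,s4} --0--> {s0,s1,s2,s4}  [new]
{s0,s1,s3,s4} --1--> {s0,s1,s2,s3,s4}  [seen]
{s0,s1,s3,s4} --2--> {s0,s1,s2,s3,s4}  [seen]
{s0,s2,s3,s4} --0--> {s0,s1,s2,s3,s4}  [seen]
{s0,s2,s3,s4} --1--> {s0,s1,s2,s3,s4}  [seen]
{s0,s2,s3,s4} --2--> {s0,s1,s2,s3,s4}  [seen]
{s3,s4} --0--> {s0,s2,s4}  [new]
{s3,s4} --1--> {s0,s1,s2,s3,s4}  [seen]
{s3,s4} --2--> {s1,s2,s3,s4}  [seen]
{s1,s2,s3,s4} --0--> {s0,s2,s3,s4}  [seen]
{s1,s2,s3,s4} --1--> {s0,s1,s2,s3,s4}  [seen]
{s1,s2,s3,s4} --2--> {s0,s1,s2,s3,s4}  [seen]
{s0,s1,s2,s4} --0--> {s0,s1,s2,s3,s4}  [seen]
{s0,s1,s2,s4} --1--> {s0,s1,s2,s3,s4}  [seen]
{s0,s1,s2,s4} --2--> {s0,s1,s2,s3,s4}  [seen]
{s0,s2,s4} --0--> {s0,s1,s2,s3,s4}  [seen]
{s0,s2,s4} --1--> {s0,s1,s2,s3,s4}  [seen]
{s0,s2,s4} --2--> {s0,s1,s2,s3,s4}  [seen]
Reachable DFA states: {s0}, {s1}, {s0,s1,s2,s3,s4}, {s0,s2,s3}, {s2,s4}, {s0,s1,s3,s4}, {s0,s2,s3,s4}, {s3,s4}, {s1,s2,s3,s4}, {s0,s1,s2,s4}, {s0,s2,s4}.

11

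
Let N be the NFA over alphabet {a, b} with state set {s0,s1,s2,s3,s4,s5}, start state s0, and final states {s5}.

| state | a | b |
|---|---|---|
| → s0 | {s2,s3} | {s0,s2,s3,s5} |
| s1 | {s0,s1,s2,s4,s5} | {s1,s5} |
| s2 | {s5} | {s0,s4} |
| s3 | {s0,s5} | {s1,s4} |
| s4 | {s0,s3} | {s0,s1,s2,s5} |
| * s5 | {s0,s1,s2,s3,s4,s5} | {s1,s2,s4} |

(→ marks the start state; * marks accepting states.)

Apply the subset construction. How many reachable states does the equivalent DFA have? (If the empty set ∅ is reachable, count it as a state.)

7

Start state of the DFA: {s0}.
{s0} --a--> {s2,s3}  [new]
{s0} --b--> {s0,s2,s3,s5}  [new]
{s2,s3} --a--> {s0,s5}  [new]
{s2,s3} --b--> {s0,s1,s4}  [new]
{s0,s2,s3,s5} --a--> {s0,s1,s2,s3,s4,s5}  [new]
{s0,s2,s3,s5} --b--> {s0,s1,s2,s3,s4,s5}  [seen]
{s0,s5} --a--> {s0,s1,s2,s3,s4,s5}  [seen]
{s0,s5} --b--> {s0,s1,s2,s3,s4,s5}  [seen]
{s0,s1,s4} --a--> {s0,s1,s2,s3,s4,s5}  [seen]
{s0,s1,s4} --b--> {s0,s1,s2,s3,s5}  [new]
{s0,s1,s2,s3,s4,s5} --a--> {s0,s1,s2,s3,s4,s5}  [seen]
{s0,s1,s2,s3,s4,s5} --b--> {s0,s1,s2,s3,s4,s5}  [seen]
{s0,s1,s2,s3,s5} --a--> {s0,s1,s2,s3,s4,s5}  [seen]
{s0,s1,s2,s3,s5} --b--> {s0,s1,s2,s3,s4,s5}  [seen]
Reachable DFA states: {s0}, {s2,s3}, {s0,s2,s3,s5}, {s0,s5}, {s0,s1,s4}, {s0,s1,s2,s3,s4,s5}, {s0,s1,s2,s3,s5}.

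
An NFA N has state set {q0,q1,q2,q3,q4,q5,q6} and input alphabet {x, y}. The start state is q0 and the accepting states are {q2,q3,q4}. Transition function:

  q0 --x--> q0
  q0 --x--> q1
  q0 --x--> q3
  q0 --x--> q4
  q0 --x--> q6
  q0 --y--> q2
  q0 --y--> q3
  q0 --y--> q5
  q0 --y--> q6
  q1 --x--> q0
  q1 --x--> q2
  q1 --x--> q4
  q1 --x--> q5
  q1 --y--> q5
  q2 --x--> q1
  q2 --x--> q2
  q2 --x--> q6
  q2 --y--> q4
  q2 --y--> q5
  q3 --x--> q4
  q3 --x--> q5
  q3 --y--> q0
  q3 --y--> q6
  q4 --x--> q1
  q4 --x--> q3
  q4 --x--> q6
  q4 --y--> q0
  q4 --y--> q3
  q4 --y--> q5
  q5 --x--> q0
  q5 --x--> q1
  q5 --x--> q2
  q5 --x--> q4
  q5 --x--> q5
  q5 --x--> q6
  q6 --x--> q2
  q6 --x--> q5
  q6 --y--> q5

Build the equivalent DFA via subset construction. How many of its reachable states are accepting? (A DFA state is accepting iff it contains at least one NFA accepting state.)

7

Start state of the DFA: {q0}.
{q0} --x--> {q0,q1,q3,q4,q6}  [new]
{q0} --y--> {q2,q3,q5,q6}  [new]
{q0,q1,q3,q4,q6} --x--> {q0,q1,q2,q3,q4,q5,q6}  [new]
{q0,q1,q3,q4,q6} --y--> {q0,q2,q3,q5,q6}  [new]
{q2,q3,q5,q6} --x--> {q0,q1,q2,q4,q5,q6}  [new]
{q2,q3,q5,q6} --y--> {q0,q4,q5,q6}  [new]
{q0,q1,q2,q3,q4,q5,q6} --x--> {q0,q1,q2,q3,q4,q5,q6}  [seen]
{q0,q1,q2,q3,q4,q5,q6} --y--> {q0,q2,q3,q4,q5,q6}  [new]
{q0,q2,q3,q5,q6} --x--> {q0,q1,q2,q3,q4,q5,q6}  [seen]
{q0,q2,q3,q5,q6} --y--> {q0,q2,q3,q4,q5,q6}  [seen]
{q0,q1,q2,q4,q5,q6} --x--> {q0,q1,q2,q3,q4,q5,q6}  [seen]
{q0,q1,q2,q4,q5,q6} --y--> {q0,q2,q3,q4,q5,q6}  [seen]
{q0,q4,q5,q6} --x--> {q0,q1,q2,q3,q4,q5,q6}  [seen]
{q0,q4,q5,q6} --y--> {q0,q2,q3,q5,q6}  [seen]
{q0,q2,q3,q4,q5,q6} --x--> {q0,q1,q2,q3,q4,q5,q6}  [seen]
{q0,q2,q3,q4,q5,q6} --y--> {q0,q2,q3,q4,q5,q6}  [seen]
Reachable DFA states: {q0}, {q0,q1,q3,q4,q6}, {q2,q3,q5,q6}, {q0,q1,q2,q3,q4,q5,q6}, {q0,q2,q3,q5,q6}, {q0,q1,q2,q4,q5,q6}, {q0,q4,q5,q6}, {q0,q2,q3,q4,q5,q6}.
Accepting DFA states (contain an NFA accepting state): {q0,q1,q3,q4,q6}, {q2,q3,q5,q6}, {q0,q1,q2,q3,q4,q5,q6}, {q0,q2,q3,q5,q6}, {q0,q1,q2,q4,q5,q6}, {q0,q4,q5,q6}, {q0,q2,q3,q4,q5,q6}.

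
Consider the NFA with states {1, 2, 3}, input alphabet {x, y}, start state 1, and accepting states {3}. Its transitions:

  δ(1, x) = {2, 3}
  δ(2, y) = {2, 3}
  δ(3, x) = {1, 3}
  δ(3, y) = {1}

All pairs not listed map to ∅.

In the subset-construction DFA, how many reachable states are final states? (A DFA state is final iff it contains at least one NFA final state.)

Start state of the DFA: {1}.
{1} --x--> {2, 3}  [new]
{1} --y--> ∅  [new]
{2, 3} --x--> {1, 3}  [new]
{2, 3} --y--> {1, 2, 3}  [new]
∅ --x--> ∅  [seen]
∅ --y--> ∅  [seen]
{1, 3} --x--> {1, 2, 3}  [seen]
{1, 3} --y--> {1}  [seen]
{1, 2, 3} --x--> {1, 2, 3}  [seen]
{1, 2, 3} --y--> {1, 2, 3}  [seen]
Reachable DFA states: {1}, {2, 3}, ∅, {1, 3}, {1, 2, 3}.
Accepting DFA states (contain an NFA accepting state): {2, 3}, {1, 3}, {1, 2, 3}.

3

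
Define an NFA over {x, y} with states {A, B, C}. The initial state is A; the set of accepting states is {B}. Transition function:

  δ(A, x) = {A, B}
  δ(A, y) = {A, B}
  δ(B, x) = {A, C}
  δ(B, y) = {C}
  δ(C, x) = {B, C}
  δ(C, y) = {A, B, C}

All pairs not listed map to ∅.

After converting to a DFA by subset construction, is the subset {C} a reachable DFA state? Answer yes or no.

Start state of the DFA: {A}.
{A} --x--> {A, B}  [new]
{A} --y--> {A, B}  [seen]
{A, B} --x--> {A, B, C}  [new]
{A, B} --y--> {A, B, C}  [seen]
{A, B, C} --x--> {A, B, C}  [seen]
{A, B, C} --y--> {A, B, C}  [seen]
Reachable DFA states: {A}, {A, B}, {A, B, C}.
{C} is not among them.

no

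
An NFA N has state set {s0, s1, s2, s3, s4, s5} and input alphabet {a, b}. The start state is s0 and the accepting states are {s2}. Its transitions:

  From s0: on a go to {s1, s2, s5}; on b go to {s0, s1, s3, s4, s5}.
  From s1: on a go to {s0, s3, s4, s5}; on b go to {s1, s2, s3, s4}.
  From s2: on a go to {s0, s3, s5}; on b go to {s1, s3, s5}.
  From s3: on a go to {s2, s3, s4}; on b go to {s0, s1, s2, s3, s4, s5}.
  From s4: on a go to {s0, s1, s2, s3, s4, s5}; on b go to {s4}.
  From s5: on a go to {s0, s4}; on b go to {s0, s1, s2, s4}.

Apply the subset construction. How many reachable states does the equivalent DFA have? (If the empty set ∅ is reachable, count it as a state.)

5

Start state of the DFA: {s0}.
{s0} --a--> {s1, s2, s5}  [new]
{s0} --b--> {s0, s1, s3, s4, s5}  [new]
{s1, s2, s5} --a--> {s0, s3, s4, s5}  [new]
{s1, s2, s5} --b--> {s0, s1, s2, s3, s4, s5}  [new]
{s0, s1, s3, s4, s5} --a--> {s0, s1, s2, s3, s4, s5}  [seen]
{s0, s1, s3, s4, s5} --b--> {s0, s1, s2, s3, s4, s5}  [seen]
{s0, s3, s4, s5} --a--> {s0, s1, s2, s3, s4, s5}  [seen]
{s0, s3, s4, s5} --b--> {s0, s1, s2, s3, s4, s5}  [seen]
{s0, s1, s2, s3, s4, s5} --a--> {s0, s1, s2, s3, s4, s5}  [seen]
{s0, s1, s2, s3, s4, s5} --b--> {s0, s1, s2, s3, s4, s5}  [seen]
Reachable DFA states: {s0}, {s1, s2, s5}, {s0, s1, s3, s4, s5}, {s0, s3, s4, s5}, {s0, s1, s2, s3, s4, s5}.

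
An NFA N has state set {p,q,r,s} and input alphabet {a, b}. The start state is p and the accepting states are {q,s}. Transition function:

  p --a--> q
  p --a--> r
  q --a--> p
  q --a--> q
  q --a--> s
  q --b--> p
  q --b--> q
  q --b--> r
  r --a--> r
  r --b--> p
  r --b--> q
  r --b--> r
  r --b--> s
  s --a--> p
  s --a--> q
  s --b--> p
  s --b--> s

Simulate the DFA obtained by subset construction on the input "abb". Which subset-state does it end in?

Start: {p}.
δ(p,a) = {q,r}.
Union: {q,r}.
After a: {q,r}.
δ(q,b) = {p,q,r}; δ(r,b) = {p,q,r,s}.
Union: {p,q,r,s}.
After b: {p,q,r,s}.
δ(p,b) = ∅; δ(q,b) = {p,q,r}; δ(r,b) = {p,q,r,s}; δ(s,b) = {p,s}.
Union: {p,q,r,s}.
After b: {p,q,r,s}.

{p,q,r,s}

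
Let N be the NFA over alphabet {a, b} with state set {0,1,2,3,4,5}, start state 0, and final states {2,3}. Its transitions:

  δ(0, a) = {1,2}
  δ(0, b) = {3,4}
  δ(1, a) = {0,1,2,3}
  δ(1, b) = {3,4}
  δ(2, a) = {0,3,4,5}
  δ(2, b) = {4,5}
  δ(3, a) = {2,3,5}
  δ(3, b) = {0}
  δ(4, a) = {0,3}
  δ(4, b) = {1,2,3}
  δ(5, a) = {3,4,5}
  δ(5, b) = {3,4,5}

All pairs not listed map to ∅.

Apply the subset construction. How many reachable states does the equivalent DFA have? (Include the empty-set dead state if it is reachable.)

9

Start state of the DFA: {0}.
{0} --a--> {1,2}  [new]
{0} --b--> {3,4}  [new]
{1,2} --a--> {0,1,2,3,4,5}  [new]
{1,2} --b--> {3,4,5}  [new]
{3,4} --a--> {0,2,3,5}  [new]
{3,4} --b--> {0,1,2,3}  [new]
{0,1,2,3,4,5} --a--> {0,1,2,3,4,5}  [seen]
{0,1,2,3,4,5} --b--> {0,1,2,3,4,5}  [seen]
{3,4,5} --a--> {0,2,3,4,5}  [new]
{3,4,5} --b--> {0,1,2,3,4,5}  [seen]
{0,2,3,5} --a--> {0,1,2,3,4,5}  [seen]
{0,2,3,5} --b--> {0,3,4,5}  [new]
{0,1,2,3} --a--> {0,1,2,3,4,5}  [seen]
{0,1,2,3} --b--> {0,3,4,5}  [seen]
{0,2,3,4,5} --a--> {0,1,2,3,4,5}  [seen]
{0,2,3,4,5} --b--> {0,1,2,3,4,5}  [seen]
{0,3,4,5} --a--> {0,1,2,3,4,5}  [seen]
{0,3,4,5} --b--> {0,1,2,3,4,5}  [seen]
Reachable DFA states: {0}, {1,2}, {3,4}, {0,1,2,3,4,5}, {3,4,5}, {0,2,3,5}, {0,1,2,3}, {0,2,3,4,5}, {0,3,4,5}.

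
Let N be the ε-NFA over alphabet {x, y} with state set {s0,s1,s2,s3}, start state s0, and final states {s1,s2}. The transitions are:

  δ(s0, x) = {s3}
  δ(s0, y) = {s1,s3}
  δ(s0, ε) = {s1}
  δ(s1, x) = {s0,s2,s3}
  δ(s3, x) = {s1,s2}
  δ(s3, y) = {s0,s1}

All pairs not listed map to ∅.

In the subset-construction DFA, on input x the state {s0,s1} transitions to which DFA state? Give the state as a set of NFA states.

{s0,s1,s2,s3}

δ(s0,x) = {s3}; δ(s1,x) = {s0,s2,s3}.
Union: {s0,s2,s3}.
ε-closure gives {s0,s1,s2,s3}.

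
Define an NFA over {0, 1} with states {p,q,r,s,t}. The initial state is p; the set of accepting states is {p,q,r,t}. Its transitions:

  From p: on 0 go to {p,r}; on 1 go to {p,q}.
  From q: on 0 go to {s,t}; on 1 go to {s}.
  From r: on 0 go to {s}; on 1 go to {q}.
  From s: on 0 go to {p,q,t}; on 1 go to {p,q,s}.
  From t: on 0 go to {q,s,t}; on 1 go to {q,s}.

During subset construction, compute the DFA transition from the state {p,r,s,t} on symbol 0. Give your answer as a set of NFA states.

δ(p,0) = {p,r}; δ(r,0) = {s}; δ(s,0) = {p,q,t}; δ(t,0) = {q,s,t}.
Union: {p,q,r,s,t}.

{p,q,r,s,t}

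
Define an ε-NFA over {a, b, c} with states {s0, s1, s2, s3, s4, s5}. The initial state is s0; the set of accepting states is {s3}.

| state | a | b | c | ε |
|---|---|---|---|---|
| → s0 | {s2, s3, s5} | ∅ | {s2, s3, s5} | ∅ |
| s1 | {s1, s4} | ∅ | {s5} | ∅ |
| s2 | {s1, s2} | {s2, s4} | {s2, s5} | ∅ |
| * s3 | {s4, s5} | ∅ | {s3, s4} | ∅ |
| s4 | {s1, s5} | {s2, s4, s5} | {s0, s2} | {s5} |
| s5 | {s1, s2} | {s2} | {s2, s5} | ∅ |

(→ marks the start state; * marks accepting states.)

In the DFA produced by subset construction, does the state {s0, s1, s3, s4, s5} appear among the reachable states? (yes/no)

no

Start state of the DFA: {s0} (ε-closure of the NFA start).
{s0} --a--> {s2, s3, s5}  [new]
{s0} --b--> ∅  [new]
{s0} --c--> {s2, s3, s5}  [seen]
{s2, s3, s5} --a--> {s1, s2, s4, s5}  [new]
{s2, s3, s5} --b--> {s2, s4, s5}  [new]
{s2, s3, s5} --c--> {s2, s3, s4, s5}  [new]
∅ --a--> ∅  [seen]
∅ --b--> ∅  [seen]
∅ --c--> ∅  [seen]
{s1, s2, s4, s5} --a--> {s1, s2, s4, s5}  [seen]
{s1, s2, s4, s5} --b--> {s2, s4, s5}  [seen]
{s1, s2, s4, s5} --c--> {s0, s2, s5}  [new]
{s2, s4, s5} --a--> {s1, s2, s5}  [new]
{s2, s4, s5} --b--> {s2, s4, s5}  [seen]
{s2, s4, s5} --c--> {s0, s2, s5}  [seen]
{s2, s3, s4, s5} --a--> {s1, s2, s4, s5}  [seen]
{s2, s3, s4, s5} --b--> {s2, s4, s5}  [seen]
{s2, s3, s4, s5} --c--> {s0, s2, s3, s4, s5}  [new]
{s0, s2, s5} --a--> {s1, s2, s3, s5}  [new]
{s0, s2, s5} --b--> {s2, s4, s5}  [seen]
{s0, s2, s5} --c--> {s2, s3, s5}  [seen]
{s1, s2, s5} --a--> {s1, s2, s4, s5}  [seen]
{s1, s2, s5} --b--> {s2, s4, s5}  [seen]
{s1, s2, s5} --c--> {s2, s5}  [new]
{s0, s2, s3, s4, s5} --a--> {s1, s2, s3, s4, s5}  [new]
{s0, s2, s3, s4, s5} --b--> {s2, s4, s5}  [seen]
{s0, s2, s3, s4, s5} --c--> {s0, s2, s3, s4, s5}  [seen]
{s1, s2, s3, s5} --a--> {s1, s2, s4, s5}  [seen]
{s1, s2, s3, s5} --b--> {s2, s4, s5}  [seen]
{s1, s2, s3, s5} --c--> {s2, s3, s4, s5}  [seen]
{s2, s5} --a--> {s1, s2}  [new]
{s2, s5} --b--> {s2, s4, s5}  [seen]
{s2, s5} --c--> {s2, s5}  [seen]
{s1, s2, s3, s4, s5} --a--> {s1, s2, s4, s5}  [seen]
{s1, s2, s3, s4, s5} --b--> {s2, s4, s5}  [seen]
{s1, s2, s3, s4, s5} --c--> {s0, s2, s3, s4, s5}  [seen]
{s1, s2} --a--> {s1, s2, s4, s5}  [seen]
{s1, s2} --b--> {s2, s4, s5}  [seen]
{s1, s2} --c--> {s2, s5}  [seen]
Reachable DFA states: {s0}, {s2, s3, s5}, ∅, {s1, s2, s4, s5}, {s2, s4, s5}, {s2, s3, s4, s5}, {s0, s2, s5}, {s1, s2, s5}, {s0, s2, s3, s4, s5}, {s1, s2, s3, s5}, {s2, s5}, {s1, s2, s3, s4, s5}, {s1, s2}.
{s0, s1, s3, s4, s5} is not among them.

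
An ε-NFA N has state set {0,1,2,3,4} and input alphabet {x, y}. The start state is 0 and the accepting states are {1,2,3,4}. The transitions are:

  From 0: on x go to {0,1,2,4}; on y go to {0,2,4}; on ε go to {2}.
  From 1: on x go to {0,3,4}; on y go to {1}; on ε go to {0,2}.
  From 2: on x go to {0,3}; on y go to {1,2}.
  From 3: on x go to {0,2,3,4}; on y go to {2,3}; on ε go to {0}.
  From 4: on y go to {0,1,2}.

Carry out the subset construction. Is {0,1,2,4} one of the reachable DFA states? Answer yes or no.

yes

Start state of the DFA: {0,2} (ε-closure of the NFA start).
{0,2} --x--> {0,1,2,3,4}  [new]
{0,2} --y--> {0,1,2,4}  [new]
{0,1,2,3,4} --x--> {0,1,2,3,4}  [seen]
{0,1,2,3,4} --y--> {0,1,2,3,4}  [seen]
{0,1,2,4} --x--> {0,1,2,3,4}  [seen]
{0,1,2,4} --y--> {0,1,2,4}  [seen]
Reachable DFA states: {0,2}, {0,1,2,3,4}, {0,1,2,4}.
{0,1,2,4} is among them.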